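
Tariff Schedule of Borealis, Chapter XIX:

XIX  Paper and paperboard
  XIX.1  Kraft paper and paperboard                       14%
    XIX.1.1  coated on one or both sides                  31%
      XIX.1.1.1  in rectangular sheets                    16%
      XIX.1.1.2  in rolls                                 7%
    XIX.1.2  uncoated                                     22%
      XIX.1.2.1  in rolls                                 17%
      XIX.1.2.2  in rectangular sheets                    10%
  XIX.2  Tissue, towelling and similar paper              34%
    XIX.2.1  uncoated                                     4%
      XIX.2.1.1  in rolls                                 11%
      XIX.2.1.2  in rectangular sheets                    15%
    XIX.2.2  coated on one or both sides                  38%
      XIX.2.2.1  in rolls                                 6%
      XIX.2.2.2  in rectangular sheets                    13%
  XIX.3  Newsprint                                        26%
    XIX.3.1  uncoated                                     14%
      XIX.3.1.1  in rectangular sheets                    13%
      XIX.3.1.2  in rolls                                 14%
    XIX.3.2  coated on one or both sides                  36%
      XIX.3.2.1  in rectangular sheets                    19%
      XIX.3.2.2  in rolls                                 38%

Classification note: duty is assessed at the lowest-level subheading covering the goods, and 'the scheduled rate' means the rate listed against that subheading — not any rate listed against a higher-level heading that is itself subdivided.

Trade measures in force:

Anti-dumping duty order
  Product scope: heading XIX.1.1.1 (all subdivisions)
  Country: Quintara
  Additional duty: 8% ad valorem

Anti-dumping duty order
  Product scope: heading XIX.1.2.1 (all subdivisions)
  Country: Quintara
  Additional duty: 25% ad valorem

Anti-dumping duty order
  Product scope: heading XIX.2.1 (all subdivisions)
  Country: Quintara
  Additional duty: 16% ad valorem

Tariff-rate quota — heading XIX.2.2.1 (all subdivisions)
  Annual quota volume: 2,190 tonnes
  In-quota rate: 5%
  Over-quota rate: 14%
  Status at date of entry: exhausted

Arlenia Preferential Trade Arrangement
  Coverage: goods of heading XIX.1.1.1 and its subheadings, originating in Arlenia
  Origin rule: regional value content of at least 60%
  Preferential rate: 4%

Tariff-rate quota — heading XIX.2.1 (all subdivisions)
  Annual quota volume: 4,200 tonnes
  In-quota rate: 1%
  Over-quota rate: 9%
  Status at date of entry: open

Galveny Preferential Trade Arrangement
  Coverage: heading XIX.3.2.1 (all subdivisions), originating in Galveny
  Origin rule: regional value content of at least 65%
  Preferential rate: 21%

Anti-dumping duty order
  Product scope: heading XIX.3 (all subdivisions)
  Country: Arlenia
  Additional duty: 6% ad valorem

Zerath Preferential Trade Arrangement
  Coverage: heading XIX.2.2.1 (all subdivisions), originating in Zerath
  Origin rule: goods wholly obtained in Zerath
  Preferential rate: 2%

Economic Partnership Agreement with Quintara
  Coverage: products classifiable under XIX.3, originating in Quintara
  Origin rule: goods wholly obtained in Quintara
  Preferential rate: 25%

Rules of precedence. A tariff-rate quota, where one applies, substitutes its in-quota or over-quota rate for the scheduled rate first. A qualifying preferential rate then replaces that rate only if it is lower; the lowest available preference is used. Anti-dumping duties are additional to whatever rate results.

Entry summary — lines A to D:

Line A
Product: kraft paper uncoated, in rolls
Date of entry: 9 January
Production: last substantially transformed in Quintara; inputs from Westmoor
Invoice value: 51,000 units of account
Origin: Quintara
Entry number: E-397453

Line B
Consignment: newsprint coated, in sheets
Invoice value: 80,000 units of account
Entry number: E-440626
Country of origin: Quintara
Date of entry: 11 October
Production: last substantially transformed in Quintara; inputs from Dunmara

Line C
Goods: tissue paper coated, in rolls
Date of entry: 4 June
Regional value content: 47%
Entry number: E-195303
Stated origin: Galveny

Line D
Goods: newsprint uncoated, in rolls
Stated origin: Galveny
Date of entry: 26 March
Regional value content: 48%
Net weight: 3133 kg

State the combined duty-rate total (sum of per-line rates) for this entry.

89%

Line A: kraft paper → XIX.1; uncoated → XIX.1.2; in rolls → XIX.1.2.1. Scheduled 17%. Quintara agreement on XIX.3: XIX.1.2.1 not covered; anti-dumping (Quintara, XIX.1.2.1): +25%; total 17% + 25% = 42%. → 42%.
Line B: newsprint → XIX.3; coated → XIX.3.2; in sheets → XIX.3.2.1. Scheduled 19%. Quintara agreement on XIX.3: not wholly obtained. → 19%.
Line C: tissue paper → XIX.2; coated → XIX.2.2; in rolls → XIX.2.2.1. Scheduled 6%. quota on XIX.2.2.1 exhausted → over-quota 14%; Galveny agreement on XIX.3.2.1: XIX.2.2.1 not covered. → 14%.
Line D: newsprint → XIX.3; uncoated → XIX.3.1; in rolls → XIX.3.1.2. Scheduled 14%. Galveny agreement on XIX.3.2.1: XIX.3.1.2 not covered. → 14%.
Sum: 42% + 19% + 14% + 14% = 89%.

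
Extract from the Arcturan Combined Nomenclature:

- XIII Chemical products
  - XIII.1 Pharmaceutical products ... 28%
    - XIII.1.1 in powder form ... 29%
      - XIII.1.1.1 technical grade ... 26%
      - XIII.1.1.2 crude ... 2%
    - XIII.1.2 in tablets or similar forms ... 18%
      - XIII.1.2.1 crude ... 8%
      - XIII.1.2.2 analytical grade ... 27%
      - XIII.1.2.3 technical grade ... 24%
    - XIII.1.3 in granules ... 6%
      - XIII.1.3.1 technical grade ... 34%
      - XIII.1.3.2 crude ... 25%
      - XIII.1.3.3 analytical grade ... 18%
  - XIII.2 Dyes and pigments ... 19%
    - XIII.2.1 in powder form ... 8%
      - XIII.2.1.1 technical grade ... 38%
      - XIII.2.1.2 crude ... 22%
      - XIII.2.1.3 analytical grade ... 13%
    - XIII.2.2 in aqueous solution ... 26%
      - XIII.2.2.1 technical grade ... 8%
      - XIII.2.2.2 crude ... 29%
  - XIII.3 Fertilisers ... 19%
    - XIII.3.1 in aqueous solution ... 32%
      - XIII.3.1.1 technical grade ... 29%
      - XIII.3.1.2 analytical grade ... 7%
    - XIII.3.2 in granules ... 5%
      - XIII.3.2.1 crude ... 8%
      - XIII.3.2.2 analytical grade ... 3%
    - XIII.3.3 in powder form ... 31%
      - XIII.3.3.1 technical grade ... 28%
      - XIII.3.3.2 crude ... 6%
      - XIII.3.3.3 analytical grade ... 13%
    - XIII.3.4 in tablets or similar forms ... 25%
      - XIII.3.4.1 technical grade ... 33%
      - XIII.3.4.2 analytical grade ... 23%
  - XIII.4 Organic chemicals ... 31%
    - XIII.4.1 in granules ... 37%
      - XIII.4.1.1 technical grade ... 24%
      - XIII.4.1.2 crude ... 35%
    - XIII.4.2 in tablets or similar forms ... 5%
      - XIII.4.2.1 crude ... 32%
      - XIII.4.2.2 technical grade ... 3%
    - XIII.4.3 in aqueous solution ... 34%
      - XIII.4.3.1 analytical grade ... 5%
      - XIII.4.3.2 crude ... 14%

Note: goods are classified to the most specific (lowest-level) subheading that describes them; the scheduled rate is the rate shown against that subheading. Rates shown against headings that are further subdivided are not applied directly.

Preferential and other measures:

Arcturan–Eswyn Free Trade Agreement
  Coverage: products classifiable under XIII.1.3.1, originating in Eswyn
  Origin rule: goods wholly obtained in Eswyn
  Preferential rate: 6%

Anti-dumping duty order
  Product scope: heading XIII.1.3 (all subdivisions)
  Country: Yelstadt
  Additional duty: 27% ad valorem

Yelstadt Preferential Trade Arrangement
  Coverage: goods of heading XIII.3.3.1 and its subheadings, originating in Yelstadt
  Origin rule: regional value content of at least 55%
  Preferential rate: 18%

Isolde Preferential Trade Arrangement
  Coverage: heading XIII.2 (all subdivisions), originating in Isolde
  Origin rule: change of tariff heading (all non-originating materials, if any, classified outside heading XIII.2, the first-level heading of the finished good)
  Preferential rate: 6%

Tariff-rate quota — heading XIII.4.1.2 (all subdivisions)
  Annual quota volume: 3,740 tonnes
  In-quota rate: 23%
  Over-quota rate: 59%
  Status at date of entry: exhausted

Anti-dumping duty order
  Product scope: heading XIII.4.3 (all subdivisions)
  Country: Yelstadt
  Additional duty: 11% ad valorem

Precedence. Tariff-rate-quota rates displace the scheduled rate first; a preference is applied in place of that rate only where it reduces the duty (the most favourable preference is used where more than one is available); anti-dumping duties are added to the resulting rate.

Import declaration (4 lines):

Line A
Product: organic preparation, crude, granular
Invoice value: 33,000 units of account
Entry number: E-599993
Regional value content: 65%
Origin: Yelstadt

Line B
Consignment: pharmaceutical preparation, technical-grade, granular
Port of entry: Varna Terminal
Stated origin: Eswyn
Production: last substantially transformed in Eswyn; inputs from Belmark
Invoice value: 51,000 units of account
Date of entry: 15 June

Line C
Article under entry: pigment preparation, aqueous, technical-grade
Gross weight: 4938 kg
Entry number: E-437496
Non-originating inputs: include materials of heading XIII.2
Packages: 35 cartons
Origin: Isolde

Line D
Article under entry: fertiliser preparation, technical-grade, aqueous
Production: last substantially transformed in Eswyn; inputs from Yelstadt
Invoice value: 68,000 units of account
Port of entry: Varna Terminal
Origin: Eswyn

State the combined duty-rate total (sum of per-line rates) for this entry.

Line A: organic → XIII.4; granular → XIII.4.1; crude → XIII.4.1.2. Scheduled 35%. quota on XIII.4.1.2 exhausted → over-quota 59%; Yelstadt agreement on XIII.3.3.1: XIII.4.1.2 not covered. → 59%.
Line B: pharmaceutical → XIII.1; granular → XIII.1.3; technical-grade → XIII.1.3.1. Scheduled 34%. Eswyn agreement on XIII.1.3.1: not wholly obtained. → 34%.
Line C: pigment → XIII.2; aqueous → XIII.2.2; technical-grade → XIII.2.2.1. Scheduled 8%. Isolde agreement on XIII.2: CTH not met. → 8%.
Line D: fertiliser → XIII.3; aqueous → XIII.3.1; technical-grade → XIII.3.1.1. Scheduled 29%. Eswyn agreement on XIII.1.3.1: XIII.3.1.1 not covered. → 29%.
Sum: 59% + 34% + 8% + 29% = 130%.

130%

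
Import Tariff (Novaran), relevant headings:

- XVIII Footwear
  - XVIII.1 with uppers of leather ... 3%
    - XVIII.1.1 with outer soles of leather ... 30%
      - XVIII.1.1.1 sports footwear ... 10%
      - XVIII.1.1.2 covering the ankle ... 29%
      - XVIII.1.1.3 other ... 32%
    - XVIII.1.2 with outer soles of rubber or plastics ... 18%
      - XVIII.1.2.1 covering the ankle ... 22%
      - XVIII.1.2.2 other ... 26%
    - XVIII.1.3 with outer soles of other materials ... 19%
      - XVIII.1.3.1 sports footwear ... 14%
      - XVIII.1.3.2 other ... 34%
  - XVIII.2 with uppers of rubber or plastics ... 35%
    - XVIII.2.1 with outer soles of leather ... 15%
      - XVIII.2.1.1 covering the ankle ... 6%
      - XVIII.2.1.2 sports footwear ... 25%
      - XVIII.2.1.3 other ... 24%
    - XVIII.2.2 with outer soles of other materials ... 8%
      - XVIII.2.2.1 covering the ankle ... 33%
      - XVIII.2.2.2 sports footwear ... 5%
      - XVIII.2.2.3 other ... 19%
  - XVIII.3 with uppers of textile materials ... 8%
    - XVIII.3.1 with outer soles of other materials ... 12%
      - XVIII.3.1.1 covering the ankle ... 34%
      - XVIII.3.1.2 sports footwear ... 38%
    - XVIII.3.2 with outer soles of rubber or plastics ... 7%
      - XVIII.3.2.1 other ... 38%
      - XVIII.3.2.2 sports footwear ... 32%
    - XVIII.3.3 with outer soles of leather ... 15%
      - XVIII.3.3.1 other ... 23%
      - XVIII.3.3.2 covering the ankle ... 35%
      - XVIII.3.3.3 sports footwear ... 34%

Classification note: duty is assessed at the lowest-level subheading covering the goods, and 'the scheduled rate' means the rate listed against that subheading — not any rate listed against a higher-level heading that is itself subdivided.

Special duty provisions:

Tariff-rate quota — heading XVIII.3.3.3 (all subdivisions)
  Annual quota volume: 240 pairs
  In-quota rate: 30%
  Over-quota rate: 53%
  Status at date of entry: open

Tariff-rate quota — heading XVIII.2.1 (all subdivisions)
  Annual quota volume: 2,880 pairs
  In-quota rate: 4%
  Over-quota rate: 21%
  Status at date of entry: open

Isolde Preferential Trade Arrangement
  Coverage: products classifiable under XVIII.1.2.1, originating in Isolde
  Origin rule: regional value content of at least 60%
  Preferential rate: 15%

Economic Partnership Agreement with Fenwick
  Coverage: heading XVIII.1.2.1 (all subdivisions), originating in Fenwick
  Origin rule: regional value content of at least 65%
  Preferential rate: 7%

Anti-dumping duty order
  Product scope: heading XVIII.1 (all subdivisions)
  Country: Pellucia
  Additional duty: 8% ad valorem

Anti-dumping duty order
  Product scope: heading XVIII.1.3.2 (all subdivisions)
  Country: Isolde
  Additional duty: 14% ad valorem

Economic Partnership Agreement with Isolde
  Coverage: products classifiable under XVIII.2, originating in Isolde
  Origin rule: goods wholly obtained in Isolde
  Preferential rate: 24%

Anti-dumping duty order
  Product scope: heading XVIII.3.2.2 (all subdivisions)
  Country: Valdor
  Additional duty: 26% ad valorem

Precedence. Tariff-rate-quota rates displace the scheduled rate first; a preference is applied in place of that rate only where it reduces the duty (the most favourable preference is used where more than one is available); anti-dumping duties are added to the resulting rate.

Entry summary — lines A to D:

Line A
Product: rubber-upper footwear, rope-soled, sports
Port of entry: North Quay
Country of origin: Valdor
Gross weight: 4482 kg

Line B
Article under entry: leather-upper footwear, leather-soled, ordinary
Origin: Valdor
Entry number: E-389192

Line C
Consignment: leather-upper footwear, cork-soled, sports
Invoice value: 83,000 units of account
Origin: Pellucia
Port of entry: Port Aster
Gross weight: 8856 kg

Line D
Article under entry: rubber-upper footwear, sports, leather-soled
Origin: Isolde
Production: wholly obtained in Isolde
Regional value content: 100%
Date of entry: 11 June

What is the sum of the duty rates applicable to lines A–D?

63%

Line A: rubber-upper → XVIII.2; rope-soled → XVIII.2.2; sports → XVIII.2.2.2. Scheduled 5%. No special measure applies. → 5%.
Line B: leather-upper → XVIII.1; leather-soled → XVIII.1.1; ordinary → XVIII.1.1.3. Scheduled 32%. No special measure applies. → 32%.
Line C: leather-upper → XVIII.1; cork-soled → XVIII.1.3; sports → XVIII.1.3.1. Scheduled 14%. anti-dumping (Pellucia, XVIII.1): +8%; total 14% + 8% = 22%. → 22%.
Line D: rubber-upper → XVIII.2; leather-soled → XVIII.2.1; sports → XVIII.2.1.2. Scheduled 25%. quota on XVIII.2.1 open → in-quota 4%; Isolde agreement on XVIII.1.2.1: XVIII.2.1.2 not covered; Isolde agreement on XVIII.2: wholly obtained → 24% available; preference 24% not lower than 4% → no reduction. → 4%.
Sum: 5% + 32% + 22% + 4% = 63%.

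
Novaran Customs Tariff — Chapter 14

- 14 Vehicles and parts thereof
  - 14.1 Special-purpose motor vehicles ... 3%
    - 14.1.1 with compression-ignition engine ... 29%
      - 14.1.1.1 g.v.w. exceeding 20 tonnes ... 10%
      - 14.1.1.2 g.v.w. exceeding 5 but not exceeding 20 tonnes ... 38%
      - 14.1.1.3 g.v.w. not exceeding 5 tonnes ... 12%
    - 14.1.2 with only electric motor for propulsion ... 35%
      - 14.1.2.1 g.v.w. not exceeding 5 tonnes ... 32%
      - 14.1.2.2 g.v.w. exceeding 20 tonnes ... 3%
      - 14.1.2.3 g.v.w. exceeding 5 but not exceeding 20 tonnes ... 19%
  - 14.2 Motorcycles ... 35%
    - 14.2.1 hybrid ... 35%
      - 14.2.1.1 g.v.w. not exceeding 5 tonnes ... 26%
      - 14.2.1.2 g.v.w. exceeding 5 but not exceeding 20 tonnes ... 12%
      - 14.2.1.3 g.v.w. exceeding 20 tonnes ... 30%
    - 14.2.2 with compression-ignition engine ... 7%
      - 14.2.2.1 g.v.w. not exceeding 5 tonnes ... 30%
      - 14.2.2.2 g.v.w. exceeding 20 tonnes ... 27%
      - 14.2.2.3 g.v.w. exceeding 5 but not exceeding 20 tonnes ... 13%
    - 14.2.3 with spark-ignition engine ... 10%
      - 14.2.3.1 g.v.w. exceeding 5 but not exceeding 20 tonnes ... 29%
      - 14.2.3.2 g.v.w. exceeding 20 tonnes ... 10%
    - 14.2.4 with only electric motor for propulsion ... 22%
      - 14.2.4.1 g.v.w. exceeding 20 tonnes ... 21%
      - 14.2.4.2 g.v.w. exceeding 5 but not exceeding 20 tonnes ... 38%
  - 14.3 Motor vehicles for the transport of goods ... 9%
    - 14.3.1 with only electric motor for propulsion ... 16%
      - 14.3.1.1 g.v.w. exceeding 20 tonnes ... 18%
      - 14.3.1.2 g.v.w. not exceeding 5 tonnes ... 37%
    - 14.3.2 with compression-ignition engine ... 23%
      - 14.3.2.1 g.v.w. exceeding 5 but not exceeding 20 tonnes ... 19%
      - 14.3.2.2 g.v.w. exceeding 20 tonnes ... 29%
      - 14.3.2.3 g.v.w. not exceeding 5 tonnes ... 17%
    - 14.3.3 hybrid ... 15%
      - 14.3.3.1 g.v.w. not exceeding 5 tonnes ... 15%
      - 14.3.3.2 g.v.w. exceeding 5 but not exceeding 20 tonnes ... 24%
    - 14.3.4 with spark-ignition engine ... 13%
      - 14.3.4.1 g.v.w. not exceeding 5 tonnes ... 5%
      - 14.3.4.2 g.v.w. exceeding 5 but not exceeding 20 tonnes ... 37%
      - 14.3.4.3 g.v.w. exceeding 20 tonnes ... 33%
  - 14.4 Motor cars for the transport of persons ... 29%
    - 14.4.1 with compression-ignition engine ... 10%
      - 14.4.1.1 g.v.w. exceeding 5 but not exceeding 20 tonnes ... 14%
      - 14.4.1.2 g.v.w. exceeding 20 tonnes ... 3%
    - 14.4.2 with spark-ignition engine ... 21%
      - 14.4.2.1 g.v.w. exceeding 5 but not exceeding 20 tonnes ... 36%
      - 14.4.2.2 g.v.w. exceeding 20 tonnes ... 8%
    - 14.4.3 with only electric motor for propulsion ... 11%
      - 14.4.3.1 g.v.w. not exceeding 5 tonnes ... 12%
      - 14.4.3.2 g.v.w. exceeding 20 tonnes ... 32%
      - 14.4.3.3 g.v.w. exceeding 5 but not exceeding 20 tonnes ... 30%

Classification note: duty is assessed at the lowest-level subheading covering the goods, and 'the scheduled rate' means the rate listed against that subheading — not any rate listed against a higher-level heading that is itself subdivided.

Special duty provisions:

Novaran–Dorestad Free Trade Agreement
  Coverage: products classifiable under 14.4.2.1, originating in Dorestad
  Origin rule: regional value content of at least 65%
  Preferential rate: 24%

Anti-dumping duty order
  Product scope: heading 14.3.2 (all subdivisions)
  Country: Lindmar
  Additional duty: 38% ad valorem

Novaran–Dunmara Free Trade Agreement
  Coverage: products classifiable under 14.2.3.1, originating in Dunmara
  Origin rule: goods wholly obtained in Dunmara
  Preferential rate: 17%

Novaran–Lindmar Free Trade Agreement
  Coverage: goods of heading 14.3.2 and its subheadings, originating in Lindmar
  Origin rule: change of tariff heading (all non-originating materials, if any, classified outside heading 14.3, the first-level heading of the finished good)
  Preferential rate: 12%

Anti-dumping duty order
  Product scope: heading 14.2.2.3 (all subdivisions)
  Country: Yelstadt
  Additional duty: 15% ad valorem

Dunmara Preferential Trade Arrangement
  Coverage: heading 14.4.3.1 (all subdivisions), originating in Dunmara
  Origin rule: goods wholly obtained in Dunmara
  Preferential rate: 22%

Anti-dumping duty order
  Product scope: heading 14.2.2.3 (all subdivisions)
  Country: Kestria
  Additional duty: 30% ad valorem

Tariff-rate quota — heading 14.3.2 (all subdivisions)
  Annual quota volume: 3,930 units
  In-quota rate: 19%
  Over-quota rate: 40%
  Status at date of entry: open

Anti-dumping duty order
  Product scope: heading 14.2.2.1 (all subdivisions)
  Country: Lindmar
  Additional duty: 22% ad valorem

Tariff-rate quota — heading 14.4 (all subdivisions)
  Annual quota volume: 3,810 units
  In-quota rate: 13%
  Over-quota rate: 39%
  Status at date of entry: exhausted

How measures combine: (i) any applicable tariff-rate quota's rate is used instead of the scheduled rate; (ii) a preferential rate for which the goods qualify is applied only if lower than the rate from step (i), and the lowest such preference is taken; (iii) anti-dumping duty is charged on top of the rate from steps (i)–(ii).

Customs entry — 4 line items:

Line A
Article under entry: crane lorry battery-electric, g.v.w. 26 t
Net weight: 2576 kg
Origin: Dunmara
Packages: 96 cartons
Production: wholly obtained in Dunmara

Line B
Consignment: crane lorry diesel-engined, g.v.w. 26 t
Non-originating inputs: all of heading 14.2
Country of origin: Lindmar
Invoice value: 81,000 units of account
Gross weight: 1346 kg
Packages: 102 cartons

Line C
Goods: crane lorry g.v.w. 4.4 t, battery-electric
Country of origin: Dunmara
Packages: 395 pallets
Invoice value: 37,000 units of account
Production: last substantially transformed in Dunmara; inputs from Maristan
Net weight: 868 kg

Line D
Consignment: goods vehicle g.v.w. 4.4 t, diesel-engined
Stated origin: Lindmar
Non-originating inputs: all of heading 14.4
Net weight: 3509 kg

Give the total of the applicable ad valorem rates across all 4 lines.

Line A: crane lorry → 14.1; battery-electric → 14.1.2; g.v.w. 26 t → 14.1.2.2. Scheduled 3%. Dunmara agreement on 14.2.3.1: 14.1.2.2 not covered; Dunmara agreement on 14.4.3.1: 14.1.2.2 not covered. → 3%.
Line B: crane lorry → 14.1; diesel-engined → 14.1.1; g.v.w. 26 t → 14.1.1.1. Scheduled 10%. Lindmar agreement on 14.3.2: 14.1.1.1 not covered. → 10%.
Line C: crane lorry → 14.1; battery-electric → 14.1.2; g.v.w. 4.4 t → 14.1.2.1. Scheduled 32%. Dunmara agreement on 14.2.3.1: 14.1.2.1 not covered; Dunmara agreement on 14.4.3.1: 14.1.2.1 not covered. → 32%.
Line D: goods vehicle → 14.3; diesel-engined → 14.3.2; g.v.w. 4.4 t → 14.3.2.3. Scheduled 17%. quota on 14.3.2 open → in-quota 19%; Lindmar agreement on 14.3.2: CTH met → 12% available; preferential 12%; anti-dumping (Lindmar, 14.3.2): +38%; total 12% + 38% = 50%. → 50%.
Sum: 3% + 10% + 32% + 50% = 95%.

95%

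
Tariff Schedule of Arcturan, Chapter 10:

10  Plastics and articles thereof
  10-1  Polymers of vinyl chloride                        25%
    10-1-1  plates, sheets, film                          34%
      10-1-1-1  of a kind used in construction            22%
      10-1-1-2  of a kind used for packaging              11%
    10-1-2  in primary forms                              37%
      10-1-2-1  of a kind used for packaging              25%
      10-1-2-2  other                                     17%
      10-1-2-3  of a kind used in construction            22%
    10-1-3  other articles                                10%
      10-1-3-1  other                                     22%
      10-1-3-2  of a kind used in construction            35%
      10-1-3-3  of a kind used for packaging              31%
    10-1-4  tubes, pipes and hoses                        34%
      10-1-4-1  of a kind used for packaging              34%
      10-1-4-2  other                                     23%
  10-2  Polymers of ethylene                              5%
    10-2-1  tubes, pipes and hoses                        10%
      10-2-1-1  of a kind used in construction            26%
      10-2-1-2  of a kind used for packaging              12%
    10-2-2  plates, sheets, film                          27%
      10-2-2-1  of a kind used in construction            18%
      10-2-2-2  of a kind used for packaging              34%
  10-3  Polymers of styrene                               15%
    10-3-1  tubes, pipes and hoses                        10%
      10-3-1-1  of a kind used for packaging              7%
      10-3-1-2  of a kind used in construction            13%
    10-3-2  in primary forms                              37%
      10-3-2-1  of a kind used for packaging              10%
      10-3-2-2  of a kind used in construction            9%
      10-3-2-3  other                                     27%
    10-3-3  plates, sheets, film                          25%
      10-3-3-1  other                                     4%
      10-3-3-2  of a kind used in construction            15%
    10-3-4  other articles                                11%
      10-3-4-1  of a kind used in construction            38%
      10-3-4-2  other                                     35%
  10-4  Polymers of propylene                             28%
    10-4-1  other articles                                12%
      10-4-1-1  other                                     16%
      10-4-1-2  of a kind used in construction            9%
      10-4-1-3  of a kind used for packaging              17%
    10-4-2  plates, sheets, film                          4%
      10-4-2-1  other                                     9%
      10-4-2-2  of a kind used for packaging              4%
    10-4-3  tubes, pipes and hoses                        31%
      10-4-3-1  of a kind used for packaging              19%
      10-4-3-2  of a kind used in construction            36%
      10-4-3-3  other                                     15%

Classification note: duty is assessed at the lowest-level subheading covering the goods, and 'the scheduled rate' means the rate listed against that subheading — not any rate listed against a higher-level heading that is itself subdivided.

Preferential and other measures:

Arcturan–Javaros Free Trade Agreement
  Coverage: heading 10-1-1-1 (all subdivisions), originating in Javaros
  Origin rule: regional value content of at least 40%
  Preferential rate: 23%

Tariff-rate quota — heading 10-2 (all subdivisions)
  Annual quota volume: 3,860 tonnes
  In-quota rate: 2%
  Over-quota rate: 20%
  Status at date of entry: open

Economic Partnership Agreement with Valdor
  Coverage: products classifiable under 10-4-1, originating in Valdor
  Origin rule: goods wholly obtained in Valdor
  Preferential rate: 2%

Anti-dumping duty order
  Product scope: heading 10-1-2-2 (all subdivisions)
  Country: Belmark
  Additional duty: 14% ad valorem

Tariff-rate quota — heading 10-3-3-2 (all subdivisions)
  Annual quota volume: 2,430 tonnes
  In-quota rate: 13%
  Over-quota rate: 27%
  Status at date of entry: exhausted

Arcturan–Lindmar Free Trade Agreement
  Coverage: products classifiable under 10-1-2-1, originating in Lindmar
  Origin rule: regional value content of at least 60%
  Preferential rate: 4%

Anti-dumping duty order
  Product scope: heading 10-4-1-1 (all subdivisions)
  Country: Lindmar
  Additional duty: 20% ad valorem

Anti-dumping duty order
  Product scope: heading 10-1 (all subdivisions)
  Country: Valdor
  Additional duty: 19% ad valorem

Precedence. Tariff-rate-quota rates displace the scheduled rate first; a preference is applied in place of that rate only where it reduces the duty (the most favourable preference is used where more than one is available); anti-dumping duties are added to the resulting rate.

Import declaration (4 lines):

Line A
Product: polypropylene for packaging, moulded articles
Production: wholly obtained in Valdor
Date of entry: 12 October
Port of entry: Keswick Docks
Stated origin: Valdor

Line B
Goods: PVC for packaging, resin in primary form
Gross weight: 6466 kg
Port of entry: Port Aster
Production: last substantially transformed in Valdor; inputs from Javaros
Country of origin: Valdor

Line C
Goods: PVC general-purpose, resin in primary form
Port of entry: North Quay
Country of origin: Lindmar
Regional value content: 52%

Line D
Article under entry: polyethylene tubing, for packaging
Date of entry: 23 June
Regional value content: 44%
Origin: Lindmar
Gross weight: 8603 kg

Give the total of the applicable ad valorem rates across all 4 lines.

65%

Line A: polypropylene → 10-4; moulded articles → 10-4-1; for packaging → 10-4-1-3. Scheduled 17%. Valdor agreement on 10-4-1: wholly obtained → 2% available; preferential 2%. → 2%.
Line B: PVC → 10-1; resin in primary form → 10-1-2; for packaging → 10-1-2-1. Scheduled 25%. Valdor agreement on 10-4-1: 10-1-2-1 not covered; anti-dumping (Valdor, 10-1): +19%; total 25% + 19% = 44%. → 44%.
Line C: PVC → 10-1; resin in primary form → 10-1-2; general-purpose → 10-1-2-2. Scheduled 17%. Lindmar agreement on 10-1-2-1: 10-1-2-2 not covered. → 17%.
Line D: polyethylene → 10-2; tubing → 10-2-1; for packaging → 10-2-1-2. Scheduled 12%. quota on 10-2 open → in-quota 2%; Lindmar agreement on 10-1-2-1: 10-2-1-2 not covered. → 2%.
Sum: 2% + 44% + 17% + 2% = 65%.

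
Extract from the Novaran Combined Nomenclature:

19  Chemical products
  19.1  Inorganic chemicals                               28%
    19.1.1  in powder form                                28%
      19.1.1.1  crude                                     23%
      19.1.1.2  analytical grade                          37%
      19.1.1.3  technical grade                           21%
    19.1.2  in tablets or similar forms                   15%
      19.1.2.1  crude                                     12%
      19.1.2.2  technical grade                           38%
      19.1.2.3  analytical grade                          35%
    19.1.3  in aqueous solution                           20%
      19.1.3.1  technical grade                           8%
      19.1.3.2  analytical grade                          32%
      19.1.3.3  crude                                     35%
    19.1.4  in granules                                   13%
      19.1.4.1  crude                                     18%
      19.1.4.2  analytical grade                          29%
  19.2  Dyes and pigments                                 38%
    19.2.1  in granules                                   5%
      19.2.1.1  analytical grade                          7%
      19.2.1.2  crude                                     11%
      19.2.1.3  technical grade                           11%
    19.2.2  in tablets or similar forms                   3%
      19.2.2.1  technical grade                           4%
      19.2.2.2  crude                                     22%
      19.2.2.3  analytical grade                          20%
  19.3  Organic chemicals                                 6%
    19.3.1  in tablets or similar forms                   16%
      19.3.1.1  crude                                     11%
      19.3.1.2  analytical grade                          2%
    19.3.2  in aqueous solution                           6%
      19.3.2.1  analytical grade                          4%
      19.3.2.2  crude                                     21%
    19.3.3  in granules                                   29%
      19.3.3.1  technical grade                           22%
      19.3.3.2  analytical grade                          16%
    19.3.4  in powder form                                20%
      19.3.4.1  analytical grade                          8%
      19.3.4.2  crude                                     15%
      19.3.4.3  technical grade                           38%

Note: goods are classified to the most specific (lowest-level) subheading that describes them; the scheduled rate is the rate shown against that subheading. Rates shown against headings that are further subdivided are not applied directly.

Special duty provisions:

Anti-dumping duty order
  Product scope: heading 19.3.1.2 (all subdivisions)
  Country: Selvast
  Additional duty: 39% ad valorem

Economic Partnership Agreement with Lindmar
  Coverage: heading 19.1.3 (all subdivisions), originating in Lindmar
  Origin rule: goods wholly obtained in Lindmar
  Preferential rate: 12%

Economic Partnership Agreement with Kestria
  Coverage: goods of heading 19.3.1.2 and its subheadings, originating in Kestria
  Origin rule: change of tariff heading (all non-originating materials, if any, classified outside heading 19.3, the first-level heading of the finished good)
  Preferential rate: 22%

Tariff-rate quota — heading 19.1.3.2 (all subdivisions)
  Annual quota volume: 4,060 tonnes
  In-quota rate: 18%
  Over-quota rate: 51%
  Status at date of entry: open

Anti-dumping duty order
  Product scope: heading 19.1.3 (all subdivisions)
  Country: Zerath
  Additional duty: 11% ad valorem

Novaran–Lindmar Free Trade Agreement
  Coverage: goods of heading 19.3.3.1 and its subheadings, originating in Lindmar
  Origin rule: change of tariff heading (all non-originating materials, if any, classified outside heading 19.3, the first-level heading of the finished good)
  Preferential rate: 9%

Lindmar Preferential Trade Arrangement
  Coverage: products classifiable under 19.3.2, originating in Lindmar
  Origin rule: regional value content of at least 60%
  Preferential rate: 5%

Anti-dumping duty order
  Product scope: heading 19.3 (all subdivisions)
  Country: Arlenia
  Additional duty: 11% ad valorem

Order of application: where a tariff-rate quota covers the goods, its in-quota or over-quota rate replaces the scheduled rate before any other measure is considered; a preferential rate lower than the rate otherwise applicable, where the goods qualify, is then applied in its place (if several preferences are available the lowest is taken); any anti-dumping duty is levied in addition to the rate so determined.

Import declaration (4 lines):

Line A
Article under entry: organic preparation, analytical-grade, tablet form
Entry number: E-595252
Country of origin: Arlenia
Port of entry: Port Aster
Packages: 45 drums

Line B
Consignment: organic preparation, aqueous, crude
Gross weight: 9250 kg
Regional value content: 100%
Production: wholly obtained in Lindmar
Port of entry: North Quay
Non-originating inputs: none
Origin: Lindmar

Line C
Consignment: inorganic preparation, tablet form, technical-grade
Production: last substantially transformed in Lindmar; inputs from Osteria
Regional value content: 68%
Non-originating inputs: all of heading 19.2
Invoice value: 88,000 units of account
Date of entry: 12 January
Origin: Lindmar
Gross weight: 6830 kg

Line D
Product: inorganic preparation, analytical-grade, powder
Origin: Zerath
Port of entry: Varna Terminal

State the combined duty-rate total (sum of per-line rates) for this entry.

Line A: organic → 19.3; tablet form → 19.3.1; analytical-grade → 19.3.1.2. Scheduled 2%. anti-dumping (Arlenia, 19.3): +11%; total 2% + 11% = 13%. → 13%.
Line B: organic → 19.3; aqueous → 19.3.2; crude → 19.3.2.2. Scheduled 21%. Lindmar agreement on 19.1.3: 19.3.2.2 not covered; Lindmar agreement on 19.3.3.1: 19.3.2.2 not covered; Lindmar agreement on 19.3.2: RVC ≥ 60% → 5% available; preferential 5%. → 5%.
Line C: inorganic → 19.1; tablet form → 19.1.2; technical-grade → 19.1.2.2. Scheduled 38%. Lindmar agreement on 19.1.3: 19.1.2.2 not covered; Lindmar agreement on 19.3.3.1: 19.1.2.2 not covered; Lindmar agreement on 19.3.2: 19.1.2.2 not covered. → 38%.
Line D: inorganic → 19.1; powder → 19.1.1; analytical-grade → 19.1.1.2. Scheduled 37%. No special measure applies. → 37%.
Sum: 13% + 5% + 38% + 37% = 93%.

93%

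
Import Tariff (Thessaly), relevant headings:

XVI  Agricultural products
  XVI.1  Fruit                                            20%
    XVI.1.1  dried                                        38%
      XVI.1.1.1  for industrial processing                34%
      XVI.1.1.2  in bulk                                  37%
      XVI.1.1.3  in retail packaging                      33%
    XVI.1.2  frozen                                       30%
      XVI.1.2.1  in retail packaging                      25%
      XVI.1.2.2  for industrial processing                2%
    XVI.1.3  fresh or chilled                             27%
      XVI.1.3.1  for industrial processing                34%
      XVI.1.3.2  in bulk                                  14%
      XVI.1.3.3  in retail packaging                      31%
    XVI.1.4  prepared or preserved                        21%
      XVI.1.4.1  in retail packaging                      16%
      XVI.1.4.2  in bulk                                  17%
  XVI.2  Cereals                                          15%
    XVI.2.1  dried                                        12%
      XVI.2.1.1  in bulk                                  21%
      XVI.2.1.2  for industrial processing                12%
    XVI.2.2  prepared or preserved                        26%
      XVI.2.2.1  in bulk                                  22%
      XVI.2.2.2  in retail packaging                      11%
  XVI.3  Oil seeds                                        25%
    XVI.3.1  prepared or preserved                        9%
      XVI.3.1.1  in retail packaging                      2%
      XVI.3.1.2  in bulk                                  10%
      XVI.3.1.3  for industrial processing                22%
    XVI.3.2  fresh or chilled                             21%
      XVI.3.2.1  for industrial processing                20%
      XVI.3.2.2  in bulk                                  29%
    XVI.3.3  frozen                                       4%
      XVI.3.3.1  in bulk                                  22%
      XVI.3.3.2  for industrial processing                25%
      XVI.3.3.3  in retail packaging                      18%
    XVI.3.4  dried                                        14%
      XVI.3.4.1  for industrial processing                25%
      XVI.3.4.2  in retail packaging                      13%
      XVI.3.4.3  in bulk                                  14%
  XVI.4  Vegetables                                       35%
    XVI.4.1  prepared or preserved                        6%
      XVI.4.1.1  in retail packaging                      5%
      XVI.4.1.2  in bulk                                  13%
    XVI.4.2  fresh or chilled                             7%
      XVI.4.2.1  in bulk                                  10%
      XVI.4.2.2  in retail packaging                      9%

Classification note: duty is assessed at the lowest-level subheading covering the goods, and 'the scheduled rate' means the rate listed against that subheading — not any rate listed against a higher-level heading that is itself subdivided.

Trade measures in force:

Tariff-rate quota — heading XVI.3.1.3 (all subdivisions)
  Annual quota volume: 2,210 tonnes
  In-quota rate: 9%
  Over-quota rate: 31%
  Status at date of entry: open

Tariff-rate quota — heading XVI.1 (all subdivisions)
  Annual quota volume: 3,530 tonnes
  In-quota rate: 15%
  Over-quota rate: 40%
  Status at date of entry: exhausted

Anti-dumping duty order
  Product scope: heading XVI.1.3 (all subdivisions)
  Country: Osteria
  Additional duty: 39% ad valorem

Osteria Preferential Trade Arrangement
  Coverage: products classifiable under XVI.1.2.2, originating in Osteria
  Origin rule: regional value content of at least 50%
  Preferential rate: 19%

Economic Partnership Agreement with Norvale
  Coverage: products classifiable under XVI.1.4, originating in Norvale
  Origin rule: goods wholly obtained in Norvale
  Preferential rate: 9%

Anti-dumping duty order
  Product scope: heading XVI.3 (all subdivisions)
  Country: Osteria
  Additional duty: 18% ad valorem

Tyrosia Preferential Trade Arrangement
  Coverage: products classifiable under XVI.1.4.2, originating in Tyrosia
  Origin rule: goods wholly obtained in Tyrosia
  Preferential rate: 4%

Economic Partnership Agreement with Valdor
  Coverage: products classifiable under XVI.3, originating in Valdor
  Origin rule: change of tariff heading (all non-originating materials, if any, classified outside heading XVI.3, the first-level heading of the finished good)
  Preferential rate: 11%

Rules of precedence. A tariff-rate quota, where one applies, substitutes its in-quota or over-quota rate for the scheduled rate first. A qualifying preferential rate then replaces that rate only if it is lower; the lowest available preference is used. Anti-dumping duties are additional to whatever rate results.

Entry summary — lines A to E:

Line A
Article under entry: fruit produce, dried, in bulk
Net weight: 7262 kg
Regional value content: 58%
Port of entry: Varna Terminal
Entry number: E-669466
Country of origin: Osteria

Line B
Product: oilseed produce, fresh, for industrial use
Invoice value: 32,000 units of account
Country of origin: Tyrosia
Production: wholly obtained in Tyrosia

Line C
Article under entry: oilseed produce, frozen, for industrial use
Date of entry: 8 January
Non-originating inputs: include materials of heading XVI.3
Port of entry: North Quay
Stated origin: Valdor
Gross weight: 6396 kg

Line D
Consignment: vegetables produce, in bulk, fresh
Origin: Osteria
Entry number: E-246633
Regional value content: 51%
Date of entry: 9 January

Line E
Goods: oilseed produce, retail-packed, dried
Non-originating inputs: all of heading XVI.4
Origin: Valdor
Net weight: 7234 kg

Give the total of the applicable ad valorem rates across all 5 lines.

Line A: fruit → XVI.1; dried → XVI.1.1; in bulk → XVI.1.1.2. Scheduled 37%. quota on XVI.1 exhausted → over-quota 40%; Osteria agreement on XVI.1.2.2: XVI.1.1.2 not covered. → 40%.
Line B: oilseed → XVI.3; fresh → XVI.3.2; for industrial use → XVI.3.2.1. Scheduled 20%. Tyrosia agreement on XVI.1.4.2: XVI.3.2.1 not covered. → 20%.
Line C: oilseed → XVI.3; frozen → XVI.3.3; for industrial use → XVI.3.3.2. Scheduled 25%. Valdor agreement on XVI.3: CTH not met. → 25%.
Line D: vegetables → XVI.4; fresh → XVI.4.2; in bulk → XVI.4.2.1. Scheduled 10%. Osteria agreement on XVI.1.2.2: XVI.4.2.1 not covered. → 10%.
Line E: oilseed → XVI.3; dried → XVI.3.4; retail-packed → XVI.3.4.2. Scheduled 13%. Valdor agreement on XVI.3: CTH met → 11% available; preferential 11%. → 11%.
Sum: 40% + 20% + 25% + 10% + 11% = 106%.

106%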